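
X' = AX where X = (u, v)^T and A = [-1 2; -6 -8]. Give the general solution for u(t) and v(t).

u(t) = 2C_1e^(-4t) - C_2e^(-5t), v(t) = -3C_1e^(-4t) + 2C_2e^(-5t)

Coefficient matrix A = [[-1, 2], [-6, -8]].
Characteristic polynomial det(A - λI) = λ^2 + 9λ + 20 = 0.
Eigenvalues λ = -4, -5.
For λ=-4: (A-λI) row 1 is [3, 2], so an eigenvector is (2, -3).
For λ=-5: (A-λI) row 1 is [4, 2], so an eigenvector is (-1, 2).
General solution: C_1e^(-4t)(2,-3) + C_2e^(-5t)(-1,2).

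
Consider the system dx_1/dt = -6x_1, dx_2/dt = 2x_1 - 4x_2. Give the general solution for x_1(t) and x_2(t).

Coefficient matrix A = [[-6, 0], [2, -4]].
Characteristic polynomial det(A - λI) = λ^2 + 10λ + 24 = 0.
Eigenvalues λ = -4, -6.
For λ=-4: (A-λI) row 1 is [-2, 0], so an eigenvector is (0, 1).
For λ=-6: (A-λI) row 2 is [2, 2], so an eigenvector is (-1, 1).
General solution: K_1e^(-4t)(0,1) + K_2e^(-6t)(-1,1).

x_1(t) = -K_2e^(-6t), x_2(t) = K_1e^(-4t) + K_2e^(-6t)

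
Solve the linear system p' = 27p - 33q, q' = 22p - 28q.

Coefficient matrix A = [[27, -33], [22, -28]].
Characteristic polynomial det(A - λI) = λ^2 + λ - 30 = 0.
Eigenvalues λ = -6, 5.
For λ=-6: (A-λI) row 1 is [33, -33], so an eigenvector is (1, 1).
For λ=5: (A-λI) row 1 is [22, -33], so an eigenvector is (3, 2).
General solution: K_1e^(-6t)(1,1) + K_2e^(5t)(3,2).

p(t) = K_1e^(-6t) + 3K_2e^(5t), q(t) = K_1e^(-6t) + 2K_2e^(5t)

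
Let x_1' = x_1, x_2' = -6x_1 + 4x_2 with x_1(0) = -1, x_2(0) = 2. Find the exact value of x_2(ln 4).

1016

A = [[1,0],[-6,4]]; eigenvalues λ = 4, 1.
Eigenvectors: (0,-1) for λ=4, (1,2) for λ=1.
From the initial condition, c_1 = -4, c_2 = -1.
x_2(ln 4) = (-4)(4^4)(-1) + (-1)(4^1)(2) = 1016.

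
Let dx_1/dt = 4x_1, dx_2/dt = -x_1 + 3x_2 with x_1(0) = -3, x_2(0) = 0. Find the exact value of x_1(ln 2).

-48

A = [[4,0],[-1,3]]; eigenvalues λ = 3, 4.
Eigenvectors: (0,1) for λ=3, (1,-1) for λ=4.
From the initial condition, c_1 = -3, c_2 = -3.
x_1(ln 2) = (-3)(2^3)(0) + (-3)(2^4)(1) = -48.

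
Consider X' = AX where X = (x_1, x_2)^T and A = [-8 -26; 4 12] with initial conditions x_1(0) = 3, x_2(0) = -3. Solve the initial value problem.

Coefficient matrix A = [[-8, -26], [4, 12]].
Characteristic polynomial det(A - λI) = λ^2 - 4λ + 8 = 0.
Eigenvalues λ = 2 ± 2i (complex conjugate pair).
For λ=2+2i: an eigenvector is (-2,1) - i(-3,1) = (-2 + 3i, 1 - i).
A real fundamental pair from Re and Im of e^((2+2i)t)v: X_1 = e^(2t)(cos(2t)·(-2,1) + sin(2t)·(-3,1)), X_2 = e^(2t)(sin(2t)·(-2,1) - cos(2t)·(-3,1)).
General solution: C_1X_1 + C_2X_2.
Applying x_1(0)=3, x_2(0)=-3 gives C_1=-6, C_2=-3.

x_1(t) = 24e^(2t)sin(2t) + 3e^(2t)cos(2t), x_2(t) = -9e^(2t)sin(2t) - 3e^(2t)cos(2t)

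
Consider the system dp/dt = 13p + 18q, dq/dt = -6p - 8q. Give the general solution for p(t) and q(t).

p(t) = 3C_1e^(t) + 2C_2e^(4t), q(t) = -2C_1e^(t) - C_2e^(4t)

Coefficient matrix A = [[13, 18], [-6, -8]].
Characteristic polynomial det(A - λI) = λ^2 - 5λ + 4 = 0.
Eigenvalues λ = 1, 4.
For λ=1: (A-λI) row 1 is [12, 18], so an eigenvector is (3, -2).
For λ=4: (A-λI) row 1 is [9, 18], so an eigenvector is (2, -1).
General solution: C_1e^(t)(3,-2) + C_2e^(4t)(2,-1).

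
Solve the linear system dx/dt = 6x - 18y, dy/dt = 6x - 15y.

Coefficient matrix A = [[6, -18], [6, -15]].
Characteristic polynomial det(A - λI) = λ^2 + 9λ + 18 = 0.
Eigenvalues λ = -3, -6.
For λ=-3: (A-λI) row 1 is [9, -18], so an eigenvector is (-2, -1).
For λ=-6: (A-λI) row 1 is [12, -18], so an eigenvector is (-3, -2).
General solution: C_1e^(-3t)(-2,-1) + C_2e^(-6t)(-3,-2).

x(t) = -2C_1e^(-3t) - 3C_2e^(-6t), y(t) = -C_1e^(-3t) - 2C_2e^(-6t)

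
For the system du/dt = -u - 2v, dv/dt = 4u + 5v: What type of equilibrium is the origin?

A = [[-1,-2],[4,5]]; det(A-λI) = λ^2 - 4λ + 3.
λ = 1, 3: both positive.

unstable node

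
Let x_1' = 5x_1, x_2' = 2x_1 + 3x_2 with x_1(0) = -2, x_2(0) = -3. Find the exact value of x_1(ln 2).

A = [[5,0],[2,3]]; eigenvalues λ = 5, 3.
Eigenvectors: (1,1) for λ=5, (0,-1) for λ=3.
From the initial condition, c_1 = -2, c_2 = 1.
x_1(ln 2) = (-2)(2^5)(1) + (1)(2^3)(0) = -64.

-64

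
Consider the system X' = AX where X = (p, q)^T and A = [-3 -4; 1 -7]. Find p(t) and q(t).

p(t) = 2C_1e^(-5t) + 2C_2te^(-5t) + 3C_2e^(-5t), q(t) = C_1e^(-5t) + C_2te^(-5t) + C_2e^(-5t)

Coefficient matrix A = [[-3, -4], [1, -7]].
Characteristic polynomial det(A - λI) = λ^2 + 10λ + 25 = 0.
Single eigenvalue λ = -5 with algebraic multiplicity 2.
Eigenvector v = (2,1); generalized eigenvector w with (A-λI)w=v is (3,1).
General solution: e^(-5t)[C_1·v + C_2·(t·v + w)].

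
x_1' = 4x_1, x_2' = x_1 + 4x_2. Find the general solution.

Coefficient matrix A = [[4, 0], [1, 4]].
Characteristic polynomial det(A - λI) = λ^2 - 8λ + 16 = 0.
Single eigenvalue λ = 4 with algebraic multiplicity 2.
Eigenvector v = (0,-1); generalized eigenvector w with (A-λI)w=v is (-1,1).
General solution: e^(4t)[K_1·v + K_2·(t·v + w)].

x_1(t) = -K_2e^(4t), x_2(t) = -K_1e^(4t) - K_2te^(4t) + K_2e^(4t)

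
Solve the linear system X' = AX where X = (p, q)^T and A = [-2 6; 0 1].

Coefficient matrix A = [[-2, 6], [0, 1]].
Characteristic polynomial det(A - λI) = λ^2 + λ - 2 = 0.
Eigenvalues λ = -2, 1.
For λ=-2: (A-λI) row 1 is [0, 6], so an eigenvector is (1, 0).
For λ=1: (A-λI) row 1 is [-3, 6], so an eigenvector is (2, 1).
General solution: K_1e^(-2t)(1,0) + K_2e^(t)(2,1).

p(t) = K_1e^(-2t) + 2K_2e^(t), q(t) = K_2e^(t)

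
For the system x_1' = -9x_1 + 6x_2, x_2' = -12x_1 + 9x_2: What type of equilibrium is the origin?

A = [[-9,6],[-12,9]]; det(A-λI) = λ^2 - 9.
λ = -3, 3: opposite signs.

saddle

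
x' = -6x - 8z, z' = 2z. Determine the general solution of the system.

Coefficient matrix A = [[-6, -8], [0, 2]].
Characteristic polynomial det(A - λI) = λ^2 + 4λ - 12 = 0.
Eigenvalues λ = 2, -6.
For λ=2: (A-λI) row 1 is [-8, -8], so an eigenvector is (1, -1).
For λ=-6: (A-λI) row 1 is [0, -8], so an eigenvector is (-1, 0).
General solution: c_1e^(2t)(1,-1) + c_2e^(-6t)(-1,0).

x(t) = c_1e^(2t) - c_2e^(-6t), z(t) = -c_1e^(2t)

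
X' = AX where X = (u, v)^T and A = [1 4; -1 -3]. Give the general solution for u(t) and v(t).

Coefficient matrix A = [[1, 4], [-1, -3]].
Characteristic polynomial det(A - λI) = λ^2 + 2λ + 1 = 0.
Single eigenvalue λ = -1 with algebraic multiplicity 2.
Eigenvector v = (-2,1); generalized eigenvector w with (A-λI)w=v is (-3,1).
General solution: e^(-t)[c_1·v + c_2·(t·v + w)].

u(t) = -2c_1e^(-t) - 2c_2te^(-t) - 3c_2e^(-t), v(t) = c_1e^(-t) + c_2te^(-t) + c_2e^(-t)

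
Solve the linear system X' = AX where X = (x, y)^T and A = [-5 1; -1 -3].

Coefficient matrix A = [[-5, 1], [-1, -3]].
Characteristic polynomial det(A - λI) = λ^2 + 8λ + 16 = 0.
Single eigenvalue λ = -4 with algebraic multiplicity 2.
Eigenvector v = (1,1); generalized eigenvector w with (A-λI)w=v is (2,3).
General solution: e^(-4t)[c_1·v + c_2·(t·v + w)].

x(t) = c_1e^(-4t) + c_2te^(-4t) + 2c_2e^(-4t), y(t) = c_1e^(-4t) + c_2te^(-4t) + 3c_2e^(-4t)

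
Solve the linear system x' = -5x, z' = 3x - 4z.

Coefficient matrix A = [[-5, 0], [3, -4]].
Characteristic polynomial det(A - λI) = λ^2 + 9λ + 20 = 0.
Eigenvalues λ = -4, -5.
For λ=-4: (A-λI) row 1 is [-1, 0], so an eigenvector is (0, 1).
For λ=-5: (A-λI) row 2 is [3, 1], so an eigenvector is (1, -3).
General solution: c_1e^(-4t)(0,1) + c_2e^(-5t)(1,-3).

x(t) = c_2e^(-5t), z(t) = c_1e^(-4t) - 3c_2e^(-5t)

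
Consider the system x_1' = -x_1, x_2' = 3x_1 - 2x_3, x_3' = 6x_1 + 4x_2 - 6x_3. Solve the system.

x_1(t) = C_1e^(-t), x_2(t) = C_1e^(-t) + C_2e^(-4t) - C_3e^(-2t), x_3(t) = 2C_1e^(-t) + 2C_2e^(-4t) - C_3e^(-2t)

Coefficient matrix A = [[-1, 0, 0], [3, 0, -2], [6, 4, -6]].
det(A - λI) = 0 gives eigenvalues λ = -1, -4, -2.
For λ=-1: eigenvector (1,1,2).
For λ=-4: eigenvector (0,1,2).
For λ=-2: eigenvector (0,-1,-1).
General solution: C_1e^(-t)(1,1,2) + C_2e^(-4t)(0,1,2) + C_3e^(-2t)(0,-1,-1).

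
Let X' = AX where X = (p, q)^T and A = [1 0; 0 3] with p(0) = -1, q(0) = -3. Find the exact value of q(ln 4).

A = [[1,0],[0,3]]; eigenvalues λ = 3, 1.
Eigenvectors: (0,1) for λ=3, (-1,0) for λ=1.
From the initial condition, c_1 = -3, c_2 = 1.
q(ln 4) = (-3)(4^3)(1) + (1)(4^1)(0) = -192.

-192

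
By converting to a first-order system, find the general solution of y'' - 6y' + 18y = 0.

y(t) = C_1e^(3t)cos(3t) + C_2e^(3t)sin(3t)

Let x_1 = y, x_2 = y'. Then x_1' = x_2 and x_2' = -18x_1 + 6x_2.
A = [[0,1],[-18,6]]; det(A-λI) = λ^2 - 6λ + 18.
Eigenvalues λ = 3 ± 3i.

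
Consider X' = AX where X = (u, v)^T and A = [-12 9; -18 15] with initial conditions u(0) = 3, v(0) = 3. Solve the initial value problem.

u(t) = 3e^(-3t), v(t) = 3e^(-3t)

Coefficient matrix A = [[-12, 9], [-18, 15]].
Characteristic polynomial det(A - λI) = λ^2 - 3λ - 18 = 0.
Eigenvalues λ = 6, -3.
For λ=6: (A-λI) row 1 is [-18, 9], so an eigenvector is (-1, -2).
For λ=-3: (A-λI) row 1 is [-9, 9], so an eigenvector is (1, 1).
General solution: C_1e^(6t)(-1,-2) + C_2e^(-3t)(1,1).
Applying u(0)=3, v(0)=3 gives C_1=0, C_2=3.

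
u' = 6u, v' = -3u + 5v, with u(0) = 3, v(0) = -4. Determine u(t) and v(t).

u(t) = 3e^(6t), v(t) = -9e^(6t) + 5e^(5t)

Coefficient matrix A = [[6, 0], [-3, 5]].
Characteristic polynomial det(A - λI) = λ^2 - 11λ + 30 = 0.
Eigenvalues λ = 5, 6.
For λ=5: (A-λI) row 1 is [1, 0], so an eigenvector is (0, -1).
For λ=6: (A-λI) row 2 is [-3, -1], so an eigenvector is (-1, 3).
General solution: C_1e^(5t)(0,-1) + C_2e^(6t)(-1,3).
Applying u(0)=3, v(0)=-4 gives C_1=-5, C_2=-3.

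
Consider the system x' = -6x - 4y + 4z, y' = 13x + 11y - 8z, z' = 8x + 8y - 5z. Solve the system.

Coefficient matrix A = [[-6, -4, 4], [13, 11, -8], [8, 8, -5]].
det(A - λI) = 0 gives eigenvalues λ = -2, -1, 3.
For λ=-2: eigenvector (1,-1,0).
For λ=-1: eigenvector (-4,3,-2).
For λ=3: eigenvector (0,1,1).
General solution: c_1e^(-2t)(1,-1,0) + c_2e^(-t)(-4,3,-2) + c_3e^(3t)(0,1,1).

x(t) = c_1e^(-2t) - 4c_2e^(-t), y(t) = -c_1e^(-2t) + 3c_2e^(-t) + c_3e^(3t), z(t) = -2c_2e^(-t) + c_3e^(3t)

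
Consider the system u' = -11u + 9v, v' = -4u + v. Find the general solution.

Coefficient matrix A = [[-11, 9], [-4, 1]].
Characteristic polynomial det(A - λI) = λ^2 + 10λ + 25 = 0.
Single eigenvalue λ = -5 with algebraic multiplicity 2.
Eigenvector v = (3,2); generalized eigenvector w with (A-λI)w=v is (-2,-1).
General solution: e^(-5t)[c_1·v + c_2·(t·v + w)].

u(t) = 3c_1e^(-5t) + 3c_2te^(-5t) - 2c_2e^(-5t), v(t) = 2c_1e^(-5t) + 2c_2te^(-5t) - c_2e^(-5t)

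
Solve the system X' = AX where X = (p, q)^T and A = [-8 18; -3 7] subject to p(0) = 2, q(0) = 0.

Coefficient matrix A = [[-8, 18], [-3, 7]].
Characteristic polynomial det(A - λI) = λ^2 + λ - 2 = 0.
Eigenvalues λ = 1, -2.
For λ=1: (A-λI) row 1 is [-9, 18], so an eigenvector is (2, 1).
For λ=-2: (A-λI) row 1 is [-6, 18], so an eigenvector is (-3, -1).
General solution: c_1e^(t)(2,1) + c_2e^(-2t)(-3,-1).
Applying p(0)=2, q(0)=0 gives c_1=-2, c_2=-2.

p(t) = -4e^(t) + 6e^(-2t), q(t) = -2e^(t) + 2e^(-2t)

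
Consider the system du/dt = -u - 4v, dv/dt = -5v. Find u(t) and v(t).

u(t) = C_1e^(-t) - C_2e^(-5t), v(t) = -C_2e^(-5t)

Coefficient matrix A = [[-1, -4], [0, -5]].
Characteristic polynomial det(A - λI) = λ^2 + 6λ + 5 = 0.
Eigenvalues λ = -1, -5.
For λ=-1: (A-λI) row 1 is [0, -4], so an eigenvector is (1, 0).
For λ=-5: (A-λI) row 1 is [4, -4], so an eigenvector is (-1, -1).
General solution: C_1e^(-t)(1,0) + C_2e^(-5t)(-1,-1).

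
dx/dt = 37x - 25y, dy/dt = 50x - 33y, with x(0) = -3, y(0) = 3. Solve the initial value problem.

Coefficient matrix A = [[37, -25], [50, -33]].
Characteristic polynomial det(A - λI) = λ^2 - 4λ + 29 = 0.
Eigenvalues λ = 2 ± 5i (complex conjugate pair).
For λ=2+5i: an eigenvector is (1,1) - i(2,3) = (1 - 2i, 1 - 3i).
A real fundamental pair from Re and Im of e^((2+5i)t)v: X_1 = e^(2t)(cos(5t)·(1,1) + sin(5t)·(2,3)), X_2 = e^(2t)(sin(5t)·(1,1) - cos(5t)·(2,3)).
General solution: C_1X_1 + C_2X_2.
Applying x(0)=-3, y(0)=3 gives C_1=-15, C_2=-6.

x(t) = -36e^(2t)sin(5t) - 3e^(2t)cos(5t), y(t) = -51e^(2t)sin(5t) + 3e^(2t)cos(5t)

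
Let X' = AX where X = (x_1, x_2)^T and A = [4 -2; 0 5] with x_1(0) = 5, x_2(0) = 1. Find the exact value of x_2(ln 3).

243

A = [[4,-2],[0,5]]; eigenvalues λ = 5, 4.
Eigenvectors: (2,-1) for λ=5, (-1,0) for λ=4.
From the initial condition, c_1 = -1, c_2 = -7.
x_2(ln 3) = (-1)(3^5)(-1) + (-7)(3^4)(0) = 243.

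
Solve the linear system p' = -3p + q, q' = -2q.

Coefficient matrix A = [[-3, 1], [0, -2]].
Characteristic polynomial det(A - λI) = λ^2 + 5λ + 6 = 0.
Eigenvalues λ = -2, -3.
For λ=-2: (A-λI) row 1 is [-1, 1], so an eigenvector is (1, 1).
For λ=-3: (A-λI) row 1 is [0, 1], so an eigenvector is (-1, 0).
General solution: K_1e^(-2t)(1,1) + K_2e^(-3t)(-1,0).

p(t) = K_1e^(-2t) - K_2e^(-3t), q(t) = K_1e^(-2t)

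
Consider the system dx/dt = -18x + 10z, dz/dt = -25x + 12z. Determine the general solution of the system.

Coefficient matrix A = [[-18, 10], [-25, 12]].
Characteristic polynomial det(A - λI) = λ^2 + 6λ + 34 = 0.
Eigenvalues λ = -3 ± 5i (complex conjugate pair).
For λ=-3+5i: an eigenvector is (1,1) - i(-1,-2) = (1 + i, 1 + 2i).
A real fundamental pair from Re and Im of e^((-3+5i)t)v: X_1 = e^(-3t)(cos(5t)·(1,1) + sin(5t)·(-1,-2)), X_2 = e^(-3t)(sin(5t)·(1,1) - cos(5t)·(-1,-2)).
General solution: C_1X_1 + C_2X_2.

x(t) = -C_1e^(-3t)sin(5t) + C_1e^(-3t)cos(5t) + C_2e^(-3t)sin(5t) + C_2e^(-3t)cos(5t), z(t) = -2C_1e^(-3t)sin(5t) + C_1e^(-3t)cos(5t) + C_2e^(-3t)sin(5t) + 2C_2e^(-3t)cos(5t)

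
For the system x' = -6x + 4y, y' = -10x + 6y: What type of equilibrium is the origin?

A = [[-6,4],[-10,6]]; det(A-λI) = λ^2 + 4.
λ = 0 ± 2i: zero real part.

center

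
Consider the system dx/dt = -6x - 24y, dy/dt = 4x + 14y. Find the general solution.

Coefficient matrix A = [[-6, -24], [4, 14]].
Characteristic polynomial det(A - λI) = λ^2 - 8λ + 12 = 0.
Eigenvalues λ = 2, 6.
For λ=2: (A-λI) row 1 is [-8, -24], so an eigenvector is (3, -1).
For λ=6: (A-λI) row 1 is [-12, -24], so an eigenvector is (-2, 1).
General solution: c_1e^(2t)(3,-1) + c_2e^(6t)(-2,1).

x(t) = 3c_1e^(2t) - 2c_2e^(6t), y(t) = -c_1e^(2t) + c_2e^(6t)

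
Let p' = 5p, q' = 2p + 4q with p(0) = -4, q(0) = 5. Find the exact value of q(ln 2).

-48

A = [[5,0],[2,4]]; eigenvalues λ = 4, 5.
Eigenvectors: (0,1) for λ=4, (1,2) for λ=5.
From the initial condition, c_1 = 13, c_2 = -4.
q(ln 2) = (13)(2^4)(1) + (-4)(2^5)(2) = -48.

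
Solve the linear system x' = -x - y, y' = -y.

x(t) = -C_1e^(-t) - C_2te^(-t) + C_2e^(-t), y(t) = C_2e^(-t)

Coefficient matrix A = [[-1, -1], [0, -1]].
Characteristic polynomial det(A - λI) = λ^2 + 2λ + 1 = 0.
Single eigenvalue λ = -1 with algebraic multiplicity 2.
Eigenvector v = (-1,0); generalized eigenvector w with (A-λI)w=v is (1,1).
General solution: e^(-t)[C_1·v + C_2·(t·v + w)].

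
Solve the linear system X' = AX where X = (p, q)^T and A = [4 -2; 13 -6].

Coefficient matrix A = [[4, -2], [13, -6]].
Characteristic polynomial det(A - λI) = λ^2 + 2λ + 2 = 0.
Eigenvalues λ = -1 ± i (complex conjugate pair).
For λ=-1+i: an eigenvector is (1,3) - i(-1,-2) = (1 + i, 3 + 2i).
A real fundamental pair from Re and Im of e^((-1+i)t)v: X_1 = e^(-t)(cos(t)·(1,3) + sin(t)·(-1,-2)), X_2 = e^(-t)(sin(t)·(1,3) - cos(t)·(-1,-2)).
General solution: C_1X_1 + C_2X_2.

p(t) = -C_1e^(-t)sin(t) + C_1e^(-t)cos(t) + C_2e^(-t)sin(t) + C_2e^(-t)cos(t), q(t) = -2C_1e^(-t)sin(t) + 3C_1e^(-t)cos(t) + 3C_2e^(-t)sin(t) + 2C_2e^(-t)cos(t)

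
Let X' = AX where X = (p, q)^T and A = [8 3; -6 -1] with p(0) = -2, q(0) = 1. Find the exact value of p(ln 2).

A = [[8,3],[-6,-1]]; eigenvalues λ = 5, 2.
Eigenvectors: (-1,1) for λ=5, (-1,2) for λ=2.
From the initial condition, c_1 = 3, c_2 = -1.
p(ln 2) = (3)(2^5)(-1) + (-1)(2^2)(-1) = -92.

-92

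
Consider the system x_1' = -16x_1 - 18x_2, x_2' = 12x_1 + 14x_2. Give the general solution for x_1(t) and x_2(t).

x_1(t) = 3c_1e^(-4t) + c_2e^(2t), x_2(t) = -2c_1e^(-4t) - c_2e^(2t)

Coefficient matrix A = [[-16, -18], [12, 14]].
Characteristic polynomial det(A - λI) = λ^2 + 2λ - 8 = 0.
Eigenvalues λ = -4, 2.
For λ=-4: (A-λI) row 1 is [-12, -18], so an eigenvector is (3, -2).
For λ=2: (A-λI) row 1 is [-18, -18], so an eigenvector is (1, -1).
General solution: c_1e^(-4t)(3,-2) + c_2e^(2t)(1,-1).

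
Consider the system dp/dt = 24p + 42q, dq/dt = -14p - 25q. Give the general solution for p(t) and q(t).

p(t) = -3c_1e^(-4t) - 2c_2e^(3t), q(t) = 2c_1e^(-4t) + c_2e^(3t)

Coefficient matrix A = [[24, 42], [-14, -25]].
Characteristic polynomial det(A - λI) = λ^2 + λ - 12 = 0.
Eigenvalues λ = -4, 3.
For λ=-4: (A-λI) row 1 is [28, 42], so an eigenvector is (-3, 2).
For λ=3: (A-λI) row 1 is [21, 42], so an eigenvector is (-2, 1).
General solution: c_1e^(-4t)(-3,2) + c_2e^(3t)(-2,1).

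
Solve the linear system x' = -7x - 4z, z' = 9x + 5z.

x(t) = -2c_1e^(-t) - 2c_2te^(-t) - c_2e^(-t), z(t) = 3c_1e^(-t) + 3c_2te^(-t) + 2c_2e^(-t)

Coefficient matrix A = [[-7, -4], [9, 5]].
Characteristic polynomial det(A - λI) = λ^2 + 2λ + 1 = 0.
Single eigenvalue λ = -1 with algebraic multiplicity 2.
Eigenvector v = (-2,3); generalized eigenvector w with (A-λI)w=v is (-1,2).
General solution: e^(-t)[c_1·v + c_2·(t·v + w)].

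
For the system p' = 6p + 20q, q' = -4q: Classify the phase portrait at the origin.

A = [[6,20],[0,-4]]; det(A-λI) = λ^2 - 2λ - 24.
λ = -4, 6: opposite signs.

saddle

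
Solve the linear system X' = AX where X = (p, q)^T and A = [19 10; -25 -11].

p(t) = -c_1e^(4t)sin(5t) - c_1e^(4t)cos(5t) - c_2e^(4t)sin(5t) + c_2e^(4t)cos(5t), q(t) = 2c_1e^(4t)sin(5t) + c_1e^(4t)cos(5t) + c_2e^(4t)sin(5t) - 2c_2e^(4t)cos(5t)

Coefficient matrix A = [[19, 10], [-25, -11]].
Characteristic polynomial det(A - λI) = λ^2 - 8λ + 41 = 0.
Eigenvalues λ = 4 ± 5i (complex conjugate pair).
For λ=4+5i: an eigenvector is (-1,1) - i(-1,2) = (-1 + i, 1 - 2i).
A real fundamental pair from Re and Im of e^((4+5i)t)v: X_1 = e^(4t)(cos(5t)·(-1,1) + sin(5t)·(-1,2)), X_2 = e^(4t)(sin(5t)·(-1,1) - cos(5t)·(-1,2)).
General solution: c_1X_1 + c_2X_2.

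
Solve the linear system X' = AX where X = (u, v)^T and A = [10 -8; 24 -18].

Coefficient matrix A = [[10, -8], [24, -18]].
Characteristic polynomial det(A - λI) = λ^2 + 8λ + 12 = 0.
Eigenvalues λ = -2, -6.
For λ=-2: (A-λI) row 1 is [12, -8], so an eigenvector is (2, 3).
For λ=-6: (A-λI) row 1 is [16, -8], so an eigenvector is (-1, -2).
General solution: C_1e^(-2t)(2,3) + C_2e^(-6t)(-1,-2).

u(t) = 2C_1e^(-2t) - C_2e^(-6t), v(t) = 3C_1e^(-2t) - 2C_2e^(-6t)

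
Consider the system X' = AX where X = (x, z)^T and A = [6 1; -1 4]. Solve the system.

x(t) = K_1e^(5t) + K_2te^(5t) + 3K_2e^(5t), z(t) = -K_1e^(5t) - K_2te^(5t) - 2K_2e^(5t)

Coefficient matrix A = [[6, 1], [-1, 4]].
Characteristic polynomial det(A - λI) = λ^2 - 10λ + 25 = 0.
Single eigenvalue λ = 5 with algebraic multiplicity 2.
Eigenvector v = (1,-1); generalized eigenvector w with (A-λI)w=v is (3,-2).
General solution: e^(5t)[K_1·v + K_2·(t·v + w)].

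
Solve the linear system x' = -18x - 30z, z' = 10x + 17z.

x(t) = 3C_1e^(2t) + 2C_2e^(-3t), z(t) = -2C_1e^(2t) - C_2e^(-3t)

Coefficient matrix A = [[-18, -30], [10, 17]].
Characteristic polynomial det(A - λI) = λ^2 + λ - 6 = 0.
Eigenvalues λ = 2, -3.
For λ=2: (A-λI) row 1 is [-20, -30], so an eigenvector is (3, -2).
For λ=-3: (A-λI) row 1 is [-15, -30], so an eigenvector is (2, -1).
General solution: C_1e^(2t)(3,-2) + C_2e^(-3t)(2,-1).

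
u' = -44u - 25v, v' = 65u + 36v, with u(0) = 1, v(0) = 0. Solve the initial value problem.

Coefficient matrix A = [[-44, -25], [65, 36]].
Characteristic polynomial det(A - λI) = λ^2 + 8λ + 41 = 0.
Eigenvalues λ = -4 ± 5i (complex conjugate pair).
For λ=-4+5i: an eigenvector is (2,-3) - i(-1,2) = (2 + i, -3 - 2i).
A real fundamental pair from Re and Im of e^((-4+5i)t)v: X_1 = e^(-4t)(cos(5t)·(2,-3) + sin(5t)·(-1,2)), X_2 = e^(-4t)(sin(5t)·(2,-3) - cos(5t)·(-1,2)).
General solution: K_1X_1 + K_2X_2.
Applying u(0)=1, v(0)=0 gives K_1=2, K_2=-3.

u(t) = -8e^(-4t)sin(5t) + e^(-4t)cos(5t), v(t) = 13e^(-4t)sin(5t)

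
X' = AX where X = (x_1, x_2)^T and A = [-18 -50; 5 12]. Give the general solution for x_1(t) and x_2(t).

x_1(t) = -3C_1e^(-3t)sin(5t) + C_1e^(-3t)cos(5t) + C_2e^(-3t)sin(5t) + 3C_2e^(-3t)cos(5t), x_2(t) = C_1e^(-3t)sin(5t) - C_2e^(-3t)cos(5t)

Coefficient matrix A = [[-18, -50], [5, 12]].
Characteristic polynomial det(A - λI) = λ^2 + 6λ + 34 = 0.
Eigenvalues λ = -3 ± 5i (complex conjugate pair).
For λ=-3+5i: an eigenvector is (1,0) - i(-3,1) = (1 + 3i, 0 - i).
A real fundamental pair from Re and Im of e^((-3+5i)t)v: X_1 = e^(-3t)(cos(5t)·(1,0) + sin(5t)·(-3,1)), X_2 = e^(-3t)(sin(5t)·(1,0) - cos(5t)·(-3,1)).
General solution: C_1X_1 + C_2X_2.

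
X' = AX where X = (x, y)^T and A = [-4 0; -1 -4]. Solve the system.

x(t) = -C_2e^(-4t), y(t) = C_1e^(-4t) + C_2te^(-4t) + 2C_2e^(-4t)

Coefficient matrix A = [[-4, 0], [-1, -4]].
Characteristic polynomial det(A - λI) = λ^2 + 8λ + 16 = 0.
Single eigenvalue λ = -4 with algebraic multiplicity 2.
Eigenvector v = (0,1); generalized eigenvector w with (A-λI)w=v is (-1,2).
General solution: e^(-4t)[C_1·v + C_2·(t·v + w)].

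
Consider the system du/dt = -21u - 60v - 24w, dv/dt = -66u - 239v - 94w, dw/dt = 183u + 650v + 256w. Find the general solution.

Coefficient matrix A = [[-21, -60, -24], [-66, -239, -94], [183, 650, 256]].
det(A - λI) = 0 gives eigenvalues λ = 3, -3, -4.
For λ=3: eigenvector (1,4,-11).
For λ=-3: eigenvector (2,9,-24).
For λ=-4: eigenvector (0,-2,5).
General solution: c_1e^(3t)(1,4,-11) + c_2e^(-3t)(2,9,-24) + c_3e^(-4t)(0,-2,5).

u(t) = c_1e^(3t) + 2c_2e^(-3t), v(t) = 4c_1e^(3t) + 9c_2e^(-3t) - 2c_3e^(-4t), w(t) = -11c_1e^(3t) - 24c_2e^(-3t) + 5c_3e^(-4t)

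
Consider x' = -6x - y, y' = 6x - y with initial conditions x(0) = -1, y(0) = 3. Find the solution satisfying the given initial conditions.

x(t) = -e^(-3t), y(t) = 3e^(-3t)

Coefficient matrix A = [[-6, -1], [6, -1]].
Characteristic polynomial det(A - λI) = λ^2 + 7λ + 12 = 0.
Eigenvalues λ = -4, -3.
For λ=-4: (A-λI) row 1 is [-2, -1], so an eigenvector is (-1, 2).
For λ=-3: (A-λI) row 1 is [-3, -1], so an eigenvector is (1, -3).
General solution: K_1e^(-4t)(-1,2) + K_2e^(-3t)(1,-3).
Applying x(0)=-1, y(0)=3 gives K_1=0, K_2=-1.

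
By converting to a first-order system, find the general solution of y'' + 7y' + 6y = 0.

Let x_1 = y, x_2 = y'. Then x_1' = x_2 and x_2' = -6x_1 - 7x_2.
A = [[0,1],[-6,-7]]; det(A-λI) = λ^2 + 7λ + 6.
Eigenvalues λ = -6, -1 with eigenvectors (1,-6), (1,-1).

y(t) = c_1e^(-6t) + c_2e^(-t)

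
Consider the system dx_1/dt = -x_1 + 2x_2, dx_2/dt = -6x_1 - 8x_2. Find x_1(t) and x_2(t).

x_1(t) = -2c_1e^(-4t) - c_2e^(-5t), x_2(t) = 3c_1e^(-4t) + 2c_2e^(-5t)

Coefficient matrix A = [[-1, 2], [-6, -8]].
Characteristic polynomial det(A - λI) = λ^2 + 9λ + 20 = 0.
Eigenvalues λ = -4, -5.
For λ=-4: (A-λI) row 1 is [3, 2], so an eigenvector is (-2, 3).
For λ=-5: (A-λI) row 1 is [4, 2], so an eigenvector is (-1, 2).
General solution: c_1e^(-4t)(-2,3) + c_2e^(-5t)(-1,2).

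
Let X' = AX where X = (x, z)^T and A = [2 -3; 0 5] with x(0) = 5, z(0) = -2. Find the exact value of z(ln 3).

A = [[2,-3],[0,5]]; eigenvalues λ = 2, 5.
Eigenvectors: (-1,0) for λ=2, (-1,1) for λ=5.
From the initial condition, c_1 = -3, c_2 = -2.
z(ln 3) = (-3)(3^2)(0) + (-2)(3^5)(1) = -486.

-486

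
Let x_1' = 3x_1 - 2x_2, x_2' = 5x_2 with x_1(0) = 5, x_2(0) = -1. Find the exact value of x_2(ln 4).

-1024

A = [[3,-2],[0,5]]; eigenvalues λ = 3, 5.
Eigenvectors: (-1,0) for λ=3, (-1,1) for λ=5.
From the initial condition, c_1 = -4, c_2 = -1.
x_2(ln 4) = (-4)(4^3)(0) + (-1)(4^5)(1) = -1024.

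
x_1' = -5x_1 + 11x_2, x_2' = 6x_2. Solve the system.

x_1(t) = c_1e^(-5t) - c_2e^(6t), x_2(t) = -c_2e^(6t)

Coefficient matrix A = [[-5, 11], [0, 6]].
Characteristic polynomial det(A - λI) = λ^2 - λ - 30 = 0.
Eigenvalues λ = -5, 6.
For λ=-5: (A-λI) row 1 is [0, 11], so an eigenvector is (1, 0).
For λ=6: (A-λI) row 1 is [-11, 11], so an eigenvector is (-1, -1).
General solution: c_1e^(-5t)(1,0) + c_2e^(6t)(-1,-1).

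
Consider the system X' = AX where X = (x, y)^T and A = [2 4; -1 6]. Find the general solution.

Coefficient matrix A = [[2, 4], [-1, 6]].
Characteristic polynomial det(A - λI) = λ^2 - 8λ + 16 = 0.
Single eigenvalue λ = 4 with algebraic multiplicity 2.
Eigenvector v = (-2,-1); generalized eigenvector w with (A-λI)w=v is (3,1).
General solution: e^(4t)[K_1·v + K_2·(t·v + w)].

x(t) = -2K_1e^(4t) - 2K_2te^(4t) + 3K_2e^(4t), y(t) = -K_1e^(4t) - K_2te^(4t) + K_2e^(4t)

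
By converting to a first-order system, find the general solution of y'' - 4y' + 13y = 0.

y(t) = c_1e^(2t)cos(3t) + c_2e^(2t)sin(3t)

Let x_1 = y, x_2 = y'. Then x_1' = x_2 and x_2' = -13x_1 + 4x_2.
A = [[0,1],[-13,4]]; det(A-λI) = λ^2 - 4λ + 13.
Eigenvalues λ = 2 ± 3i.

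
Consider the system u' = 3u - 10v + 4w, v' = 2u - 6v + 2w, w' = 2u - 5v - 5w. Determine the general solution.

u(t) = 4C_1e^(-3t) + 5C_2e^(-t) - 2C_3e^(-4t), v(t) = 2C_1e^(-3t) + 2C_2e^(-t) - C_3e^(-4t), w(t) = -C_1e^(-3t) + C_3e^(-4t)

Coefficient matrix A = [[3, -10, 4], [2, -6, 2], [2, -5, -5]].
det(A - λI) = 0 gives eigenvalues λ = -3, -1, -4.
For λ=-3: eigenvector (4,2,-1).
For λ=-1: eigenvector (5,2,0).
For λ=-4: eigenvector (-2,-1,1).
General solution: C_1e^(-3t)(4,2,-1) + C_2e^(-t)(5,2,0) + C_3e^(-4t)(-2,-1,1).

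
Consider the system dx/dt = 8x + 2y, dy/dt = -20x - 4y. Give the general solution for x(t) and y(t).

x(t) = -K_1e^(2t)sin(2t) + K_2e^(2t)cos(2t), y(t) = 3K_1e^(2t)sin(2t) - K_1e^(2t)cos(2t) - K_2e^(2t)sin(2t) - 3K_2e^(2t)cos(2t)

Coefficient matrix A = [[8, 2], [-20, -4]].
Characteristic polynomial det(A - λI) = λ^2 - 4λ + 8 = 0.
Eigenvalues λ = 2 ± 2i (complex conjugate pair).
For λ=2+2i: an eigenvector is (0,-1) - i(-1,3) = (0 + i, -1 - 3i).
A real fundamental pair from Re and Im of e^((2+2i)t)v: X_1 = e^(2t)(cos(2t)·(0,-1) + sin(2t)·(-1,3)), X_2 = e^(2t)(sin(2t)·(0,-1) - cos(2t)·(-1,3)).
General solution: K_1X_1 + K_2X_2.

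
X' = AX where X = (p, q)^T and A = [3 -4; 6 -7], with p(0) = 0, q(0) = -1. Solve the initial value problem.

p(t) = 2e^(-t) - 2e^(-3t), q(t) = 2e^(-t) - 3e^(-3t)

Coefficient matrix A = [[3, -4], [6, -7]].
Characteristic polynomial det(A - λI) = λ^2 + 4λ + 3 = 0.
Eigenvalues λ = -1, -3.
For λ=-1: (A-λI) row 1 is [4, -4], so an eigenvector is (-1, -1).
For λ=-3: (A-λI) row 1 is [6, -4], so an eigenvector is (2, 3).
General solution: C_1e^(-t)(-1,-1) + C_2e^(-3t)(2,3).
Applying p(0)=0, q(0)=-1 gives C_1=-2, C_2=-1.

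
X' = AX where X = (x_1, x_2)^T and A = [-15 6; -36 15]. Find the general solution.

Coefficient matrix A = [[-15, 6], [-36, 15]].
Characteristic polynomial det(A - λI) = λ^2 - 9 = 0.
Eigenvalues λ = 3, -3.
For λ=3: (A-λI) row 1 is [-18, 6], so an eigenvector is (-1, -3).
For λ=-3: (A-λI) row 1 is [-12, 6], so an eigenvector is (-1, -2).
General solution: c_1e^(3t)(-1,-3) + c_2e^(-3t)(-1,-2).

x_1(t) = -c_1e^(3t) - c_2e^(-3t), x_2(t) = -3c_1e^(3t) - 2c_2e^(-3t)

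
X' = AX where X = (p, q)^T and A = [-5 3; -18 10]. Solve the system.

Coefficient matrix A = [[-5, 3], [-18, 10]].
Characteristic polynomial det(A - λI) = λ^2 - 5λ + 4 = 0.
Eigenvalues λ = 1, 4.
For λ=1: (A-λI) row 1 is [-6, 3], so an eigenvector is (-1, -2).
For λ=4: (A-λI) row 1 is [-9, 3], so an eigenvector is (-1, -3).
General solution: C_1e^(t)(-1,-2) + C_2e^(4t)(-1,-3).

p(t) = -C_1e^(t) - C_2e^(4t), q(t) = -2C_1e^(t) - 3C_2e^(4t)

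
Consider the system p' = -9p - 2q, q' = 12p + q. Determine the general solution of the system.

Coefficient matrix A = [[-9, -2], [12, 1]].
Characteristic polynomial det(A - λI) = λ^2 + 8λ + 15 = 0.
Eigenvalues λ = -5, -3.
For λ=-5: (A-λI) row 1 is [-4, -2], so an eigenvector is (-1, 2).
For λ=-3: (A-λI) row 1 is [-6, -2], so an eigenvector is (-1, 3).
General solution: C_1e^(-5t)(-1,2) + C_2e^(-3t)(-1,3).

p(t) = -C_1e^(-5t) - C_2e^(-3t), q(t) = 2C_1e^(-5t) + 3C_2e^(-3t)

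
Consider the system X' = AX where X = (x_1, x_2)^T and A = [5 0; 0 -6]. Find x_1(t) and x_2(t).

x_1(t) = c_2e^(5t), x_2(t) = -c_1e^(-6t)

Coefficient matrix A = [[5, 0], [0, -6]].
Characteristic polynomial det(A - λI) = λ^2 + λ - 30 = 0.
Eigenvalues λ = -6, 5.
For λ=-6: (A-λI) row 1 is [11, 0], so an eigenvector is (0, -1).
For λ=5: (A-λI) row 2 is [0, -11], so an eigenvector is (1, 0).
General solution: c_1e^(-6t)(0,-1) + c_2e^(5t)(1,0).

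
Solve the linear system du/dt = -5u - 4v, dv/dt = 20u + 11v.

u(t) = c_1e^(3t)cos(4t) + c_2e^(3t)sin(4t), v(t) = c_1e^(3t)sin(4t) - 2c_1e^(3t)cos(4t) - 2c_2e^(3t)sin(4t) - c_2e^(3t)cos(4t)

Coefficient matrix A = [[-5, -4], [20, 11]].
Characteristic polynomial det(A - λI) = λ^2 - 6λ + 25 = 0.
Eigenvalues λ = 3 ± 4i (complex conjugate pair).
For λ=3+4i: an eigenvector is (1,-2) - i(0,1) = (1, -2 - i).
A real fundamental pair from Re and Im of e^((3+4i)t)v: X_1 = e^(3t)(cos(4t)·(1,-2) + sin(4t)·(0,1)), X_2 = e^(3t)(sin(4t)·(1,-2) - cos(4t)·(0,1)).
General solution: c_1X_1 + c_2X_2.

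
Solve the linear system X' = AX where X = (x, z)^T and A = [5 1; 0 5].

x(t) = K_1e^(5t) + K_2te^(5t) - K_2e^(5t), z(t) = K_2e^(5t)

Coefficient matrix A = [[5, 1], [0, 5]].
Characteristic polynomial det(A - λI) = λ^2 - 10λ + 25 = 0.
Single eigenvalue λ = 5 with algebraic multiplicity 2.
Eigenvector v = (1,0); generalized eigenvector w with (A-λI)w=v is (-1,1).
General solution: e^(5t)[K_1·v + K_2·(t·v + w)].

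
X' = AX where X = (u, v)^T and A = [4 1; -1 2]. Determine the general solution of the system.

Coefficient matrix A = [[4, 1], [-1, 2]].
Characteristic polynomial det(A - λI) = λ^2 - 6λ + 9 = 0.
Single eigenvalue λ = 3 with algebraic multiplicity 2.
Eigenvector v = (-1,1); generalized eigenvector w with (A-λI)w=v is (-1,0).
General solution: e^(3t)[C_1·v + C_2·(t·v + w)].

u(t) = -C_1e^(3t) - C_2te^(3t) - C_2e^(3t), v(t) = C_1e^(3t) + C_2te^(3t)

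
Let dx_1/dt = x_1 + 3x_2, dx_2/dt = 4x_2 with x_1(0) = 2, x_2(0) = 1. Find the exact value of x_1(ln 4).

260

A = [[1,3],[0,4]]; eigenvalues λ = 1, 4.
Eigenvectors: (1,0) for λ=1, (-1,-1) for λ=4.
From the initial condition, c_1 = 1, c_2 = -1.
x_1(ln 4) = (1)(4^1)(1) + (-1)(4^4)(-1) = 260.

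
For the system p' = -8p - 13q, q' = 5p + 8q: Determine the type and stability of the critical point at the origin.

A = [[-8,-13],[5,8]]; det(A-λI) = λ^2 + 1.
λ = 0 ± i: zero real part.

center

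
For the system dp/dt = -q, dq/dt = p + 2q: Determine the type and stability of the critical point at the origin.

unstable improper node

A = [[0,-1],[1,2]]; det(A-λI) = λ^2 - 2λ + 1.
repeated λ = 1 with a single eigenvector.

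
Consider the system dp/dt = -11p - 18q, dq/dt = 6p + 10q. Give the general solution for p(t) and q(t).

Coefficient matrix A = [[-11, -18], [6, 10]].
Characteristic polynomial det(A - λI) = λ^2 + λ - 2 = 0.
Eigenvalues λ = 1, -2.
For λ=1: (A-λI) row 1 is [-12, -18], so an eigenvector is (3, -2).
For λ=-2: (A-λI) row 1 is [-9, -18], so an eigenvector is (2, -1).
General solution: K_1e^(t)(3,-2) + K_2e^(-2t)(2,-1).

p(t) = 3K_1e^(t) + 2K_2e^(-2t), q(t) = -2K_1e^(t) - K_2e^(-2t)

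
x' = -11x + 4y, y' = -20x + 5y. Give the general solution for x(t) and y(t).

Coefficient matrix A = [[-11, 4], [-20, 5]].
Characteristic polynomial det(A - λI) = λ^2 + 6λ + 25 = 0.
Eigenvalues λ = -3 ± 4i (complex conjugate pair).
For λ=-3+4i: an eigenvector is (-1,-2) - i(0,1) = (-1, -2 - i).
A real fundamental pair from Re and Im of e^((-3+4i)t)v: X_1 = e^(-3t)(cos(4t)·(-1,-2) + sin(4t)·(0,1)), X_2 = e^(-3t)(sin(4t)·(-1,-2) - cos(4t)·(0,1)).
General solution: C_1X_1 + C_2X_2.

x(t) = -C_1e^(-3t)cos(4t) - C_2e^(-3t)sin(4t), y(t) = C_1e^(-3t)sin(4t) - 2C_1e^(-3t)cos(4t) - 2C_2e^(-3t)sin(4t) - C_2e^(-3t)cos(4t)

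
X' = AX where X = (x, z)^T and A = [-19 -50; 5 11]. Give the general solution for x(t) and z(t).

Coefficient matrix A = [[-19, -50], [5, 11]].
Characteristic polynomial det(A - λI) = λ^2 + 8λ + 41 = 0.
Eigenvalues λ = -4 ± 5i (complex conjugate pair).
For λ=-4+5i: an eigenvector is (-1,0) - i(3,-1) = (-1 - 3i, 0 + i).
A real fundamental pair from Re and Im of e^((-4+5i)t)v: X_1 = e^(-4t)(cos(5t)·(-1,0) + sin(5t)·(3,-1)), X_2 = e^(-4t)(sin(5t)·(-1,0) - cos(5t)·(3,-1)).
General solution: C_1X_1 + C_2X_2.

x(t) = 3C_1e^(-4t)sin(5t) - C_1e^(-4t)cos(5t) - C_2e^(-4t)sin(5t) - 3C_2e^(-4t)cos(5t), z(t) = -C_1e^(-4t)sin(5t) + C_2e^(-4t)cos(5t)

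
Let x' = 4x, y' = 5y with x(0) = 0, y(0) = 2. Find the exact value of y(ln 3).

486

A = [[4,0],[0,5]]; eigenvalues λ = 5, 4.
Eigenvectors: (0,1) for λ=5, (-1,0) for λ=4.
From the initial condition, c_1 = 2, c_2 = 0.
y(ln 3) = (2)(3^5)(1) + (0)(3^4)(0) = 486.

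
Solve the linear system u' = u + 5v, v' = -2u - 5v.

u(t) = K_1e^(-2t)sin(t) + 2K_1e^(-2t)cos(t) + 2K_2e^(-2t)sin(t) - K_2e^(-2t)cos(t), v(t) = -K_1e^(-2t)sin(t) - K_1e^(-2t)cos(t) - K_2e^(-2t)sin(t) + K_2e^(-2t)cos(t)

Coefficient matrix A = [[1, 5], [-2, -5]].
Characteristic polynomial det(A - λI) = λ^2 + 4λ + 5 = 0.
Eigenvalues λ = -2 ± i (complex conjugate pair).
For λ=-2+i: an eigenvector is (2,-1) - i(1,-1) = (2 - i, -1 + i).
A real fundamental pair from Re and Im of e^((-2+i)t)v: X_1 = e^(-2t)(cos(t)·(2,-1) + sin(t)·(1,-1)), X_2 = e^(-2t)(sin(t)·(2,-1) - cos(t)·(1,-1)).
General solution: K_1X_1 + K_2X_2.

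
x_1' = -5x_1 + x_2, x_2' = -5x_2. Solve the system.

x_1(t) = K_1e^(-5t) + K_2te^(-5t) + 3K_2e^(-5t), x_2(t) = K_2e^(-5t)

Coefficient matrix A = [[-5, 1], [0, -5]].
Characteristic polynomial det(A - λI) = λ^2 + 10λ + 25 = 0.
Single eigenvalue λ = -5 with algebraic multiplicity 2.
Eigenvector v = (1,0); generalized eigenvector w with (A-λI)w=v is (3,1).
General solution: e^(-5t)[K_1·v + K_2·(t·v + w)].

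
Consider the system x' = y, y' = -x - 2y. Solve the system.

Coefficient matrix A = [[0, 1], [-1, -2]].
Characteristic polynomial det(A - λI) = λ^2 + 2λ + 1 = 0.
Single eigenvalue λ = -1 with algebraic multiplicity 2.
Eigenvector v = (1,-1); generalized eigenvector w with (A-λI)w=v is (0,1).
General solution: e^(-t)[c_1·v + c_2·(t·v + w)].

x(t) = c_1e^(-t) + c_2te^(-t), y(t) = -c_1e^(-t) - c_2te^(-t) + c_2e^(-t)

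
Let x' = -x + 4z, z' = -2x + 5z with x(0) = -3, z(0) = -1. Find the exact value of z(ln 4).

A = [[-1,4],[-2,5]]; eigenvalues λ = 3, 1.
Eigenvectors: (1,1) for λ=3, (2,1) for λ=1.
From the initial condition, c_1 = 1, c_2 = -2.
z(ln 4) = (1)(4^3)(1) + (-2)(4^1)(1) = 56.

56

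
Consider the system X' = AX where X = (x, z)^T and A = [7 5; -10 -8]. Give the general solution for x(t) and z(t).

x(t) = -c_1e^(2t) + c_2e^(-3t), z(t) = c_1e^(2t) - 2c_2e^(-3t)

Coefficient matrix A = [[7, 5], [-10, -8]].
Characteristic polynomial det(A - λI) = λ^2 + λ - 6 = 0.
Eigenvalues λ = 2, -3.
For λ=2: (A-λI) row 1 is [5, 5], so an eigenvector is (-1, 1).
For λ=-3: (A-λI) row 1 is [10, 5], so an eigenvector is (1, -2).
General solution: c_1e^(2t)(-1,1) + c_2e^(-3t)(1,-2).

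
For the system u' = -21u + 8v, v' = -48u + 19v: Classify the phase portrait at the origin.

A = [[-21,8],[-48,19]]; det(A-λI) = λ^2 + 2λ - 15.
λ = 3, -5: opposite signs.

saddle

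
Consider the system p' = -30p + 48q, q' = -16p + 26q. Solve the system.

p(t) = -2K_1e^(-6t) - 3K_2e^(2t), q(t) = -K_1e^(-6t) - 2K_2e^(2t)

Coefficient matrix A = [[-30, 48], [-16, 26]].
Characteristic polynomial det(A - λI) = λ^2 + 4λ - 12 = 0.
Eigenvalues λ = -6, 2.
For λ=-6: (A-λI) row 1 is [-24, 48], so an eigenvector is (-2, -1).
For λ=2: (A-λI) row 1 is [-32, 48], so an eigenvector is (-3, -2).
General solution: K_1e^(-6t)(-2,-1) + K_2e^(2t)(-3,-2).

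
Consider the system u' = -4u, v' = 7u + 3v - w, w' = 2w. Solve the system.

u(t) = c_1e^(-4t), v(t) = -c_1e^(-4t) + c_2e^(2t) - c_3e^(3t), w(t) = c_2e^(2t)

Coefficient matrix A = [[-4, 0, 0], [7, 3, -1], [0, 0, 2]].
det(A - λI) = 0 gives eigenvalues λ = -4, 2, 3.
For λ=-4: eigenvector (1,-1,0).
For λ=2: eigenvector (0,1,1).
For λ=3: eigenvector (0,-1,0).
General solution: c_1e^(-4t)(1,-1,0) + c_2e^(2t)(0,1,1) + c_3e^(3t)(0,-1,0).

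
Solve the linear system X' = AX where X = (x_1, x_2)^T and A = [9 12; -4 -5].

x_1(t) = 2C_1e^(3t) + 3C_2e^(t), x_2(t) = -C_1e^(3t) - 2C_2e^(t)

Coefficient matrix A = [[9, 12], [-4, -5]].
Characteristic polynomial det(A - λI) = λ^2 - 4λ + 3 = 0.
Eigenvalues λ = 3, 1.
For λ=3: (A-λI) row 1 is [6, 12], so an eigenvector is (2, -1).
For λ=1: (A-λI) row 1 is [8, 12], so an eigenvector is (3, -2).
General solution: C_1e^(3t)(2,-1) + C_2e^(t)(3,-2).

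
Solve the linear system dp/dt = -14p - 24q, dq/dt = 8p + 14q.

p(t) = 3K_1e^(2t) - 2K_2e^(-2t), q(t) = -2K_1e^(2t) + K_2e^(-2t)

Coefficient matrix A = [[-14, -24], [8, 14]].
Characteristic polynomial det(A - λI) = λ^2 - 4 = 0.
Eigenvalues λ = 2, -2.
For λ=2: (A-λI) row 1 is [-16, -24], so an eigenvector is (3, -2).
For λ=-2: (A-λI) row 1 is [-12, -24], so an eigenvector is (-2, 1).
General solution: K_1e^(2t)(3,-2) + K_2e^(-2t)(-2,1).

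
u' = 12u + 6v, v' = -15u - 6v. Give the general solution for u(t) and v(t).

u(t) = K_1e^(3t)sin(3t) - K_1e^(3t)cos(3t) - K_2e^(3t)sin(3t) - K_2e^(3t)cos(3t), v(t) = -K_1e^(3t)sin(3t) + 2K_1e^(3t)cos(3t) + 2K_2e^(3t)sin(3t) + K_2e^(3t)cos(3t)

Coefficient matrix A = [[12, 6], [-15, -6]].
Characteristic polynomial det(A - λI) = λ^2 - 6λ + 18 = 0.
Eigenvalues λ = 3 ± 3i (complex conjugate pair).
For λ=3+3i: an eigenvector is (-1,2) - i(1,-1) = (-1 - i, 2 + i).
A real fundamental pair from Re and Im of e^((3+3i)t)v: X_1 = e^(3t)(cos(3t)·(-1,2) + sin(3t)·(1,-1)), X_2 = e^(3t)(sin(3t)·(-1,2) - cos(3t)·(1,-1)).
General solution: K_1X_1 + K_2X_2.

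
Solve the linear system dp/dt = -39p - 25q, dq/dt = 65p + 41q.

Coefficient matrix A = [[-39, -25], [65, 41]].
Characteristic polynomial det(A - λI) = λ^2 - 2λ + 26 = 0.
Eigenvalues λ = 1 ± 5i (complex conjugate pair).
For λ=1+5i: an eigenvector is (1,-2) - i(2,-3) = (1 - 2i, -2 + 3i).
A real fundamental pair from Re and Im of e^((1+5i)t)v: X_1 = e^(t)(cos(5t)·(1,-2) + sin(5t)·(2,-3)), X_2 = e^(t)(sin(5t)·(1,-2) - cos(5t)·(2,-3)).
General solution: C_1X_1 + C_2X_2.

p(t) = 2C_1e^(t)sin(5t) + C_1e^(t)cos(5t) + C_2e^(t)sin(5t) - 2C_2e^(t)cos(5t), q(t) = -3C_1e^(t)sin(5t) - 2C_1e^(t)cos(5t) - 2C_2e^(t)sin(5t) + 3C_2e^(t)cos(5t)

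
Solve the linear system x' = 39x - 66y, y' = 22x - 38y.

Coefficient matrix A = [[39, -66], [22, -38]].
Characteristic polynomial det(A - λI) = λ^2 - λ - 30 = 0.
Eigenvalues λ = -5, 6.
For λ=-5: (A-λI) row 1 is [44, -66], so an eigenvector is (-3, -2).
For λ=6: (A-λI) row 1 is [33, -66], so an eigenvector is (2, 1).
General solution: c_1e^(-5t)(-3,-2) + c_2e^(6t)(2,1).

x(t) = -3c_1e^(-5t) + 2c_2e^(6t), y(t) = -2c_1e^(-5t) + c_2e^(6t)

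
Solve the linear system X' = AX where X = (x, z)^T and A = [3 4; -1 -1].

x(t) = 2K_1e^(t) + 2K_2te^(t) - 3K_2e^(t), z(t) = -K_1e^(t) - K_2te^(t) + 2K_2e^(t)

Coefficient matrix A = [[3, 4], [-1, -1]].
Characteristic polynomial det(A - λI) = λ^2 - 2λ + 1 = 0.
Single eigenvalue λ = 1 with algebraic multiplicity 2.
Eigenvector v = (2,-1); generalized eigenvector w with (A-λI)w=v is (-3,2).
General solution: e^(t)[K_1·v + K_2·(t·v + w)].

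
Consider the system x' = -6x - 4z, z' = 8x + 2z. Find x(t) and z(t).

Coefficient matrix A = [[-6, -4], [8, 2]].
Characteristic polynomial det(A - λI) = λ^2 + 4λ + 20 = 0.
Eigenvalues λ = -2 ± 4i (complex conjugate pair).
For λ=-2+4i: an eigenvector is (0,1) - i(-1,1) = (0 + i, 1 - i).
A real fundamental pair from Re and Im of e^((-2+4i)t)v: X_1 = e^(-2t)(cos(4t)·(0,1) + sin(4t)·(-1,1)), X_2 = e^(-2t)(sin(4t)·(0,1) - cos(4t)·(-1,1)).
General solution: C_1X_1 + C_2X_2.

x(t) = -C_1e^(-2t)sin(4t) + C_2e^(-2t)cos(4t), z(t) = C_1e^(-2t)sin(4t) + C_1e^(-2t)cos(4t) + C_2e^(-2t)sin(4t) - C_2e^(-2t)cos(4t)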